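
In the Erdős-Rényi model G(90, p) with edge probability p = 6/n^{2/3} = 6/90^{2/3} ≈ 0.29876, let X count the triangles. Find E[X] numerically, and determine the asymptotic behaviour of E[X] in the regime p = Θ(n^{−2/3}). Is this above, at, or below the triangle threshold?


Number of potential triangles: C(90, 3) = 117480.
Each occurs with probability p³ ≈ (0.29876)³ ≈ 2.66666667e-02.
By linearity: E[X] = C(90, 3)·p³ ≈ 117480 · 2.66666667e-02 ≈ 3132.800000.
Since α = 2/3 < 1, p = c/n^{2/3} ≫ 1/n is above the triangle threshold p ~ 1/n. Asymptotically E[X] ~ (c³/6)·n^{3(1−α)} = (6³/6)·n^{1} → ∞; triangles are abundant w.h.p.

E[X] ≈ 3132.800000; in regime p = Θ(1/n^{2/3}) E[X] diverges (above the triangle threshold p ~ 1/n).


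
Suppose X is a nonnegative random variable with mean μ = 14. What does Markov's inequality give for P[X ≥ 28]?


μ = E[X] = 14, a = 28.
Markov: P[X ≥ 28] ≤ μ/a = (14)/28 = 1/2.
Numerically: ≈ 0.500.
(Since a = 28 > μ = 14.000, the bound 1/2 is < 1 and informative.)

P[X ≥ 28] ≤ 1/2 ≈ 0.500.


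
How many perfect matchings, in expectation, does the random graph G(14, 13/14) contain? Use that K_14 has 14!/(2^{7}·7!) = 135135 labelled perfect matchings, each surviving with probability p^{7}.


K_14 has 14!/(2^{7}·7!) = 135135 labelled perfect matchings.
For each such perfect matching H, let X_H = 1 if all 7 edges of H are present in G. Then P[X_H = 1] = p^{7} = (13/14)^{7} = 62748517/105413504.
Summing the indicators: E[X] = Σ_H E[X_H] = 135135 · p^{7} = 135135 · 62748517/105413504 = 1211360120685/15059072.
Numerically: E[X] ≈ 8.04e+04.

E[X] = 135135 · (13/14)^{7} = 1211360120685/15059072 ≈ 8.04e+04.


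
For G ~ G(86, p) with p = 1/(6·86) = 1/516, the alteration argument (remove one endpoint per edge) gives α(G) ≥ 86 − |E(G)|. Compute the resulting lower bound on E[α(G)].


E[|E(G)|] = C(86, 2)·p = 3655 · (1/516) = 85/12.
E[α(G)] ≥ n − E[|E(G)|] = 86 − 85/12 = 947/12.
Numerically: ≈ 78.916667.
(This is only a lower bound; the true E[α(G)] may be larger.)

E[α(G)] ≥ 947/12 ≈ 78.916667.


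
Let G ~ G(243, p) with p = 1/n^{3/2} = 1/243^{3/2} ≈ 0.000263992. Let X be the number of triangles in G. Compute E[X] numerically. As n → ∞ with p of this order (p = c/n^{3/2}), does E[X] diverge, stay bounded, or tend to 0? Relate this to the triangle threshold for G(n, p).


Number of potential triangles: C(243, 3) = 2362041.
Each occurs with probability p³ ≈ (0.000263992)³ ≈ 1.83980489e-11.
By linearity: E[X] = C(243, 3)·p³ ≈ 2362041 · 1.83980489e-11 ≈ 0.000043.
Since α = 3/2 > 1, p = c/n^{3/2} = o(1/n) is below the triangle threshold p ~ 1/n. Asymptotically E[X] ~ (c³/6)·n^{3(1−α)} = (1³/6)·n^{-1.5} → 0, so by Markov's inequality G has no triangles w.h.p.

E[X] ≈ 0.000043; in regime p = Θ(1/n^{3/2}) E[X] tends to 0 (below the triangle threshold p ~ 1/n).


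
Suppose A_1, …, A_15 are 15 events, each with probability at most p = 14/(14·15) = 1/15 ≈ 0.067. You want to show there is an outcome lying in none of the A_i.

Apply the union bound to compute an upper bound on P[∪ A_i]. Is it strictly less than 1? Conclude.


Union bound: P[∪_{i=1}^{15} A_i] ≤ Σ_i P[A_i] ≤ 15·p = 15·(1/15) = 1.
Numerically: 1 ≈ 1.000.
Is 1 < 1? NO.
Since the bound 1 is ≥ 1, the union bound is uninformative here; it does NOT by itself certify existence.

15·p = 1 ≈ 1.000; existence NOT certified by the union bound.


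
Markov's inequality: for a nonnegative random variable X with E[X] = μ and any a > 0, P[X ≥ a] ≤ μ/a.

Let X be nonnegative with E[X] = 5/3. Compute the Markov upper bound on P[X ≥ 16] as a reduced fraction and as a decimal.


μ = E[X] = 5/3, a = 16.
Markov: P[X ≥ 16] ≤ μ/a = (5/3)/16 = 5/48.
Numerically: ≈ 0.104.
(Since a = 16 > μ = 1.667, the bound 5/48 is < 1 and informative.)

P[X ≥ 16] ≤ 5/48 ≈ 0.104.


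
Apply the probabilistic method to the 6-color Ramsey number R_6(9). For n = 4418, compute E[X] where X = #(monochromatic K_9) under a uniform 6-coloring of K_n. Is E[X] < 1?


E[X] = C(4418, 9) · 6^{1 − 36} = 1752779389572095347587475120 · 6^{−35} = 1752779389572095347587475120/1719070799748422591028658176.
As a reduced fraction: E[X] = 109548711848255959224217195/107441924984276411939291136 ≈ 1.0196.
Is E[X] < 1? NO.
Since E[X] ≥ 1, the first-moment bound is inconclusive at n = 4418; it does NOT by itself certify R_6(9) > 4418.

E[X] = 109548711848255959224217195/107441924984276411939291136 ≈ 1.0196; E[X] ≥ 1; first-moment method inconclusive here.


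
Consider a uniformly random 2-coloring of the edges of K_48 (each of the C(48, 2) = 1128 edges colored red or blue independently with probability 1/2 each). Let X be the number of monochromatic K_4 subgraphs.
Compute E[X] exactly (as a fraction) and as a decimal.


Let X = Σ_S X_S over the C(48, 4) = 194580 subsets S of size 4, where X_S = 1 if the K_4 on S is monochromatic.
For a fixed S, the K_4 on S has C(4, 2) = 6 edges. P[all 6 edges red] = (1/2)^6, and likewise for blue, so P[monochromatic] = 2·(1/2)^6 = 2^{1 − 6} = 1/32.
By linearity of expectation: E[X] = C(48, 4) · 2^{1 − 6} = 194580 · 1/32 = 48645/8.
Numerically: E[X] ≈ 6080.625000.

E[X] = C(48,4)·2^(1−C(4,2)) = 48645/8 ≈ 6080.625000.


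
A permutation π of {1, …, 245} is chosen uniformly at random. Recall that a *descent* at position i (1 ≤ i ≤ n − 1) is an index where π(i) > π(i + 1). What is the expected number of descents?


Write X = Σ X_I over i = 1, …, 244, with X_I the indicator of one descent.
There are 244 indicators.
For each fixed i, the pair (π(i), π(i+1)) is a uniformly random ordered pair of distinct values from {1, …, 245}; by symmetry P[π(i) > π(i+1)] = 1/2.
By linearity: E[X] = 244 · (1/2) = (245 − 1) · (1/2) = 122 ≈ 122.000000.

E[X] = 122 = 122.000000.


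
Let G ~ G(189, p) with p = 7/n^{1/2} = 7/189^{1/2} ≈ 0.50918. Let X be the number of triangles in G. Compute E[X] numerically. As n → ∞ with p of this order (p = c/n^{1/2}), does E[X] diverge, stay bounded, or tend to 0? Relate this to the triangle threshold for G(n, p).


Number of potential triangles: C(189, 3) = 1107414.
Each occurs with probability p³ ≈ (0.50918)³ ≈ 1.3200835e-01.
By linearity: E[X] = C(189, 3)·p³ ≈ 1107414 · 1.3200835e-01 ≈ 146187.89862.
Since α = 1/2 < 1, p = c/n^{1/2} ≫ 1/n is above the triangle threshold p ~ 1/n. Asymptotically E[X] ~ (c³/6)·n^{3(1−α)} = (7³/6)·n^{1.5} → ∞; triangles are abundant w.h.p.

E[X] ≈ 146187.89862; in regime p = Θ(1/n^{1/2}) E[X] diverges (above the triangle threshold p ~ 1/n).


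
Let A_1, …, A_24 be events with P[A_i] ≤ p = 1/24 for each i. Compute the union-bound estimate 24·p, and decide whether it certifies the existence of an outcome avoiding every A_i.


Union bound: P[∪_{i=1}^{24} A_i] ≤ Σ_i P[A_i] ≤ 24·p = 24·(1/24) = 1.
Numerically: 1 ≈ 1.0000000.
Is 1 < 1? NO.
Since the bound 1 is ≥ 1, the union bound is uninformative here; it does NOT by itself certify existence.

24·p = 1 ≈ 1.0000000; existence NOT certified by the union bound.


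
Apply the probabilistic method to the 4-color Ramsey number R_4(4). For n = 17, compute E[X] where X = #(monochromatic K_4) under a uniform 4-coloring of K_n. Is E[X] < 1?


E[X] = C(17, 4) · 4^{1 − 6} = 2380 · 4^{−5} = 2380/1024.
As a reduced fraction: E[X] = 595/256 ≈ 2.3242.
Is E[X] < 1? NO.
Since E[X] ≥ 1, the first-moment bound is inconclusive at n = 17; it does NOT by itself certify R_4(4) > 17.

E[X] = 595/256 ≈ 2.3242; E[X] ≥ 1; first-moment method inconclusive here.


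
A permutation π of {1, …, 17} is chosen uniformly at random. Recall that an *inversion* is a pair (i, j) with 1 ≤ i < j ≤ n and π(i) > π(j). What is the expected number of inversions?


Write X = Σ X_I over the C(17, 2) = 136 pairs i < j, with X_I the indicator of one inversion.
There are 136 indicators.
For each fixed pair i < j, the values π(i) and π(j) are two distinct elements of {1, …, 17} in uniformly random order; by symmetry P[π(i) > π(j)] = 1/2.
By linearity: E[X] = 136 · (1/2) = C(17, 2) · (1/2) = 136/2 = 68 ≈ 68.000.

E[X] = 68 = 68.000.


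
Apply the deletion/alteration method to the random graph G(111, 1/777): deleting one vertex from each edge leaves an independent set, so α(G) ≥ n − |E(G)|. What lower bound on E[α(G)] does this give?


E[|E(G)|] = C(111, 2)·p = 6105 · (1/777) = 55/7.
E[α(G)] ≥ n − E[|E(G)|] = 111 − 55/7 = 722/7.
Numerically: ≈ 103.142857.
(This is only a lower bound; the true E[α(G)] may be larger.)

E[α(G)] ≥ 722/7 ≈ 103.142857.


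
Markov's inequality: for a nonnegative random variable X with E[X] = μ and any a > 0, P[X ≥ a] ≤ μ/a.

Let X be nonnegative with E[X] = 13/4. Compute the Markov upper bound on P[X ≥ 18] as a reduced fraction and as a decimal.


μ = E[X] = 13/4, a = 18.
Markov: P[X ≥ 18] ≤ μ/a = (13/4)/18 = 13/72.
Numerically: ≈ 0.180556.
(Since a = 18 > μ = 3.250000, the bound 13/72 is < 1 and informative.)

P[X ≥ 18] ≤ 13/72 ≈ 0.180556.


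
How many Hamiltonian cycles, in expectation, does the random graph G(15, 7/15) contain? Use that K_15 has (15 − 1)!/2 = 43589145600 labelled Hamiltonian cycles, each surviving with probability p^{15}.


K_15 has (15 − 1)!/2 = 43589145600 labelled Hamiltonian cycles.
For each such Hamiltonian cycle H, let X_H = 1 if all 15 edges of H are present in G. Then P[X_H = 1] = p^{15} = (7/15)^{15} = 4747561509943/437893890380859375.
Summing the indicators: E[X] = Σ_H E[X_H] = 43589145600 · p^{15} = 43589145600 · 4747561509943/437893890380859375 = 34064551424174695424/72081298828125.
Numerically: E[X] ≈ 4.7259e+05.

E[X] = 43589145600 · (7/15)^{15} = 34064551424174695424/72081298828125 ≈ 4.7259e+05.


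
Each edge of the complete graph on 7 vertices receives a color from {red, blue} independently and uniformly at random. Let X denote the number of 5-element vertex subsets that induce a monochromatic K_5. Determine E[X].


Let X = Σ_S X_S over the C(7, 5) = 21 subsets S of size 5, where X_S = 1 if the K_5 on S is monochromatic.
For a fixed S, the K_5 on S has C(5, 2) = 10 edges. P[all 10 edges red] = (1/2)^10, and likewise for blue, so P[monochromatic] = 2·(1/2)^10 = 2^{1 − 10} = 1/512.
By linearity: E[X] = C(7, 5) · 2^{1 − 10} = 21 · 1/512 = 21/512.
Numerically: E[X] ≈ 0.041016.

E[X] = C(7,5)·2^(1−C(5,2)) = 21/512 ≈ 0.041016.


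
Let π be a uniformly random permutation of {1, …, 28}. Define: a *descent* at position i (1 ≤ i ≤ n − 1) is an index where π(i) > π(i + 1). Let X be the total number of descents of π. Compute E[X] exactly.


Write X = Σ X_I over i = 1, …, 27, with X_I the indicator of one descent.
There are 27 indicators.
For each fixed i, the pair (π(i), π(i+1)) is a uniformly random ordered pair of distinct values from {1, …, 28}; by symmetry P[π(i) > π(i+1)] = 1/2.
By linearity: E[X] = 27 · (1/2) = (28 − 1) · (1/2) = 27/2 ≈ 13.50000.

E[X] = 27/2 = 13.50000.


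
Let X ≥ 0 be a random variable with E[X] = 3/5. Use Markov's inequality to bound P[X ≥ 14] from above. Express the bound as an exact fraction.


μ = E[X] = 3/5, a = 14.
Markov: P[X ≥ 14] ≤ μ/a = (3/5)/14 = 3/70.
Numerically: ≈ 0.042857.
(Since a = 14 > μ = 0.600000, the bound 3/70 is < 1 and informative.)

P[X ≥ 14] ≤ 3/70 ≈ 0.042857.


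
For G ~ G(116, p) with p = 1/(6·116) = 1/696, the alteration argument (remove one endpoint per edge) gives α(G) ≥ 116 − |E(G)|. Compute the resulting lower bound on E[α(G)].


E[|E(G)|] = C(116, 2)·p = 6670 · (1/696) = 115/12.
E[α(G)] ≥ n − E[|E(G)|] = 116 − 115/12 = 1277/12.
Numerically: ≈ 106.41667.
(This is only a lower bound; the true E[α(G)] may be larger.)

E[α(G)] ≥ 1277/12 ≈ 106.41667.


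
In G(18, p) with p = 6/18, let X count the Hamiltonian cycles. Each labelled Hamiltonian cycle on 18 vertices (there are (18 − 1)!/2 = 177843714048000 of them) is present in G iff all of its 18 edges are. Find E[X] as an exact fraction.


K_18 has (18 − 1)!/2 = 177843714048000 labelled Hamiltonian cycles.
For each such Hamiltonian cycle H, let X_H = 1 if all 18 edges of H are present in G. Then P[X_H = 1] = p^{18} = (1/3)^{18} = 1/387420489.
Summing the indicators: E[X] = Σ_H E[X_H] = 177843714048000 · p^{18} = 177843714048000 · 1/387420489 = 243955712000/531441.
Numerically: E[X] ≈ 459046.

E[X] = 177843714048000 · (1/3)^{18} = 243955712000/531441 ≈ 459046.


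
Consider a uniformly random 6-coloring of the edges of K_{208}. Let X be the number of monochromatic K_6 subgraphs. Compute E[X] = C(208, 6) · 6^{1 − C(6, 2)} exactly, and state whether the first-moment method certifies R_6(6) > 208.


E[X] = C(208, 6) · 6^{1 − 15} = 104579959848 · 6^{−14} = 104579959848/78364164096.
As a reduced fraction: E[X] = 4357498327/3265173504 ≈ 1.3345.
Is E[X] < 1? NO.
Since E[X] ≥ 1, the first-moment bound is inconclusive at n = 208; it does NOT by itself certify R_6(6) > 208.

E[X] = 4357498327/3265173504 ≈ 1.3345; E[X] ≥ 1; first-moment method inconclusive here.


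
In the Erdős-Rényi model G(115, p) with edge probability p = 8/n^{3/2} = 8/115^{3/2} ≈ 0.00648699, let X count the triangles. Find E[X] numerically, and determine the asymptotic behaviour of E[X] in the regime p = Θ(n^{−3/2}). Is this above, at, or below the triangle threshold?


Number of potential triangles: C(115, 3) = 246905.
Each occurs with probability p³ ≈ (0.00648699)³ ≈ 2.72979277e-07.
By linearity: E[X] = C(115, 3)·p³ ≈ 246905 · 2.72979277e-07 ≈ 0.067400.
Since α = 3/2 > 1, p = c/n^{3/2} = o(1/n) is below the triangle threshold p ~ 1/n. Asymptotically E[X] ~ (c³/6)·n^{3(1−α)} = (8³/6)·n^{-1.5} → 0, so by Markov's inequality G has no triangles w.h.p.

E[X] ≈ 0.067400; in regime p = Θ(1/n^{3/2}) E[X] tends to 0 (below the triangle threshold p ~ 1/n).


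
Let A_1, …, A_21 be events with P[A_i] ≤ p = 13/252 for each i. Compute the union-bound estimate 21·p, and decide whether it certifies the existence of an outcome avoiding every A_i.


Union bound: P[∪_{i=1}^{21} A_i] ≤ Σ_i P[A_i] ≤ 21·p = 21·(13/252) = 13/12.
Numerically: 13/12 ≈ 1.0833.
Is 13/12 < 1? NO.
Since the bound 13/12 is ≥ 1, the union bound is uninformative here; it does NOT by itself certify existence.

21·p = 13/12 ≈ 1.0833; existence NOT certified by the union bound.


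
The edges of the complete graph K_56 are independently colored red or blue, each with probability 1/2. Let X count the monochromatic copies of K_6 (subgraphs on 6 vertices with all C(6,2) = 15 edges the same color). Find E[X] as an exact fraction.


Let X = Σ_S X_S over the C(56, 6) = 32468436 subsets S of size 6, where X_S = 1 if the K_6 on S is monochromatic.
For a fixed S, the K_6 on S has C(6, 2) = 15 edges. P[all 15 edges red] = (1/2)^15, and likewise for blue, so P[monochromatic] = 2·(1/2)^15 = 2^{1 − 15} = 1/16384.
By linearity of expectation: E[X] = C(56, 6) · 2^{1 − 15} = 32468436 · 1/16384 = 8117109/4096.
Numerically: E[X] ≈ 1981.71606.

E[X] = C(56,6)·2^(1−C(6,2)) = 8117109/4096 ≈ 1981.71606.


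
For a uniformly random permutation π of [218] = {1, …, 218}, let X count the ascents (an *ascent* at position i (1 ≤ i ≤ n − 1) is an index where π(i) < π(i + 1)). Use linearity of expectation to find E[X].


Write X = Σ X_I over i = 1, …, 217, with X_I the indicator of one ascent.
There are 217 indicators.
For each fixed i, the pair (π(i), π(i+1)) is a uniformly random ordered pair of distinct values from {1, …, 218}; by symmetry P[π(i) < π(i+1)] = 1/2.
By linearity: E[X] = 217 · (1/2) = (218 − 1) · (1/2) = 217/2 ≈ 108.5000.

E[X] = 217/2 = 108.5000.


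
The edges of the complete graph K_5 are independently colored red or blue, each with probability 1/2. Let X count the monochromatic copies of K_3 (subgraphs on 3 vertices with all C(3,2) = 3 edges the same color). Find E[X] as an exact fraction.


Let X = Σ_S X_S over the C(5, 3) = 10 subsets S of size 3, where X_S = 1 if the K_3 on S is monochromatic.
For a fixed S, the K_3 on S has C(3, 2) = 3 edges. P[all 3 edges red] = (1/2)^3, and likewise for blue, so P[monochromatic] = 2·(1/2)^3 = 2^{1 − 3} = 1/4.
By linearity: E[X] = C(5, 3) · 2^{1 − 3} = 10 · 1/4 = 5/2.
Numerically: E[X] ≈ 2.50000.

E[X] = C(5,3)·2^(1−C(3,2)) = 5/2 ≈ 2.50000.


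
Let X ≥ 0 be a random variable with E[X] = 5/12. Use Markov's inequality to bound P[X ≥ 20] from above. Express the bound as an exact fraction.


μ = E[X] = 5/12, a = 20.
Markov: P[X ≥ 20] ≤ μ/a = (5/12)/20 = 1/48.
Numerically: ≈ 0.0208.
(Since a = 20 > μ = 0.4167, the bound 1/48 is < 1 and informative.)

P[X ≥ 20] ≤ 1/48 ≈ 0.0208.


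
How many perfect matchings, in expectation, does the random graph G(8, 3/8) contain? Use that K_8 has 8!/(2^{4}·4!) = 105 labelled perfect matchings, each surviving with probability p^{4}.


K_8 has 8!/(2^{4}·4!) = 105 labelled perfect matchings.
For each such perfect matching H, let X_H = 1 if all 4 edges of H are present in G. Then P[X_H = 1] = p^{4} = (3/8)^{4} = 81/4096.
Summing the indicators: E[X] = Σ_H E[X_H] = 105 · p^{4} = 105 · 81/4096 = 8505/4096.
Numerically: E[X] ≈ 2.0764.

E[X] = 105 · (3/8)^{4} = 8505/4096 ≈ 2.0764.


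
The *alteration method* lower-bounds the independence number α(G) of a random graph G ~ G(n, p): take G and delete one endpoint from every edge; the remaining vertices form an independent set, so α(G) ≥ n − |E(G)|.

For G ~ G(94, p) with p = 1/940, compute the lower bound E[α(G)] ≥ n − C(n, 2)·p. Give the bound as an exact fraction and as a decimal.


E[|E(G)|] = C(94, 2)·p = 4371 · (1/940) = 93/20.
E[α(G)] ≥ n − E[|E(G)|] = 94 − 93/20 = 1787/20.
Numerically: ≈ 89.35000.
(This is only a lower bound; the true E[α(G)] may be larger.)

E[α(G)] ≥ 1787/20 ≈ 89.35000.


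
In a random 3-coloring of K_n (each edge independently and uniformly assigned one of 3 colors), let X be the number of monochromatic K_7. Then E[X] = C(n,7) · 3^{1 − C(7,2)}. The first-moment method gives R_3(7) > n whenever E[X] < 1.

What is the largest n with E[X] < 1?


We need C(n, 7) · 3^{1 − 21} < 1, i.e. C(n, 7) < 3^{21 − 1} = 3486784401.
Check values of n near the boundary:
  n = 76: C(76, 7) = 2186189400; 2186189400 < 3486784401? YES
  n = 77: C(77, 7) = 2404808340; 2404808340 < 3486784401? YES
  n = 78: C(78, 7) = 2641902120; 2641902120 < 3486784401? YES
  n = 79: C(79, 7) = 2898753715; 2898753715 < 3486784401? YES
  n = 80: C(80, 7) = 3176716400; 3176716400 < 3486784401? YES
  n = 81: C(81, 7) = 3477216600; 3477216600 < 3486784401? YES
  n = 82: C(82, 7) = 3801756816; 3801756816 < 3486784401? NO
The largest n with C(n, 7) < 3486784401 is n = 81 (where E[X] = 42928600/43046721 ≈ 0.99726). Hence R_3(7) > 81, i.e. R_3(7) ≥ 82.

Largest n = 81; hence R_3(7) > 81.


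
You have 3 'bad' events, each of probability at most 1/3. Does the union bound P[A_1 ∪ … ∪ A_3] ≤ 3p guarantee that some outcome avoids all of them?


Union bound: P[∪_{i=1}^{3} A_i] ≤ Σ_i P[A_i] ≤ 3·p = 3·(1/3) = 1.
Numerically: 1 ≈ 1.000.
Is 1 < 1? NO.
Since the bound 1 is ≥ 1, the union bound is uninformative here; it does NOT by itself certify existence.

3·p = 1 ≈ 1.000; existence NOT certified by the union bound.


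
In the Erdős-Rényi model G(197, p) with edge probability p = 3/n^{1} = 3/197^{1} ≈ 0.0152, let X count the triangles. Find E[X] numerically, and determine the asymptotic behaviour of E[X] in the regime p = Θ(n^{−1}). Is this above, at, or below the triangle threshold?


Number of potential triangles: C(197, 3) = 1254890.
Each occurs with probability p³ ≈ (0.0152)³ ≈ 3.53155e-06.
By linearity: E[X] = C(197, 3)·p³ ≈ 1254890 · 3.53155e-06 ≈ 4.432.
Here α = 1, so p = 3/n is exactly at the triangle threshold p ~ 1/n. Asymptotically E[X] → c³/6 = 3³/6 = 9/2 ≈ 4.500, a bounded constant. In this regime the triangle count is asymptotically Poisson(c³/6).

E[X] ≈ 4.432; in regime p = Θ(1/n^{1}) E[X] stays bounded (at the triangle threshold p ~ 1/n).


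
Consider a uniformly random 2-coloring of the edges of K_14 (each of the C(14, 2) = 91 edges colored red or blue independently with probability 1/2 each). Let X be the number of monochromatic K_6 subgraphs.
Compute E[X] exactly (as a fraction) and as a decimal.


Let X = Σ_S X_S over the C(14, 6) = 3003 subsets S of size 6, where X_S = 1 if the K_6 on S is monochromatic.
For a fixed S, the K_6 on S has C(6, 2) = 15 edges. P[all 15 edges red] = (1/2)^15, and likewise for blue, so P[monochromatic] = 2·(1/2)^15 = 2^{1 − 15} = 1/16384.
Summing: E[X] = C(14, 6) · 2^{1 − 15} = 3003 · 1/16384 = 3003/16384.
Numerically: E[X] ≈ 0.183.

E[X] = C(14,6)·2^(1−C(6,2)) = 3003/16384 ≈ 0.183.


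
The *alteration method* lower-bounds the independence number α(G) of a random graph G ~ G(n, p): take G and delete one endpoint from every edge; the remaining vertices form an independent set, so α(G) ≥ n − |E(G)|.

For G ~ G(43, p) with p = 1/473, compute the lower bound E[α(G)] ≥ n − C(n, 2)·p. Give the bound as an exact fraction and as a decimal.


E[|E(G)|] = C(43, 2)·p = 903 · (1/473) = 21/11.
E[α(G)] ≥ n − E[|E(G)|] = 43 − 21/11 = 452/11.
Numerically: ≈ 41.09091.
(This is only a lower bound; the true E[α(G)] may be larger.)

E[α(G)] ≥ 452/11 ≈ 41.09091.


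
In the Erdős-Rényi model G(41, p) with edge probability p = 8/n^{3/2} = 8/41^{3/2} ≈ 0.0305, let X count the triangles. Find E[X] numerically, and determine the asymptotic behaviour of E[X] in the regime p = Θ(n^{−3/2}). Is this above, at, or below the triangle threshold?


Number of potential triangles: C(41, 3) = 10660.
Each occurs with probability p³ ≈ (0.0305)³ ≈ 2.82971e-05.
By linearity: E[X] = C(41, 3)·p³ ≈ 10660 · 2.82971e-05 ≈ 0.302.
Since α = 3/2 > 1, p = c/n^{3/2} = o(1/n) is below the triangle threshold p ~ 1/n. Asymptotically E[X] ~ (c³/6)·n^{3(1−α)} = (8³/6)·n^{-1.5} → 0, so by Markov's inequality G has no triangles w.h.p.

E[X] ≈ 0.302; in regime p = Θ(1/n^{3/2}) E[X] tends to 0 (below the triangle threshold p ~ 1/n).


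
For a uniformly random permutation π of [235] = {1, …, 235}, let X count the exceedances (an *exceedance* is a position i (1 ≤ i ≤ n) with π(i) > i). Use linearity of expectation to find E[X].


Write X = Σ_{i=1}^{235} X_i, where X_i = 1_{π(i) > i}.
For each fixed i, π(i) is uniform over {1, …, 235} (marginal of a uniform permutation), so P[π(i) > i] = (n − i)/n. Summing: Σ_{i=1}^{235} (n − i)/n = (0 + 1 + … + 234)/235 = 235(235 − 1)/(2·235) = (235 − 1)/2.
Hence E[X] = Σ_{i=1}^{235} (235 − i)/235 = 117 ≈ 117.00000.

E[X] = 117 = 117.00000.


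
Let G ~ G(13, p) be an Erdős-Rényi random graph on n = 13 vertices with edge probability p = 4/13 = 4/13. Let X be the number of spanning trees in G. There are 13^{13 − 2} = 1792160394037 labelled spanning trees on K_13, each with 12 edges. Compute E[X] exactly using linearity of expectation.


K_13 has 13^{13 − 2} = 1792160394037 labelled spanning trees.
For each such spanning tree H, let X_H = 1 if all 12 edges of H are present in G. Then P[X_H = 1] = p^{12} = (4/13)^{12} = 16777216/23298085122481.
Summing the indicators: E[X] = Σ_H E[X_H] = 1792160394037 · p^{12} = 1792160394037 · 16777216/23298085122481 = 16777216/13.
Numerically: E[X] ≈ 1.29056e+06.

E[X] = 1792160394037 · (4/13)^{12} = 16777216/13 ≈ 1.29056e+06.


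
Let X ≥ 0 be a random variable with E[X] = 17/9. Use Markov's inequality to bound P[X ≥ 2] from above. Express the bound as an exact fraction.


μ = E[X] = 17/9, a = 2.
Markov: P[X ≥ 2] ≤ μ/a = (17/9)/2 = 17/18.
Numerically: ≈ 0.9444.
(Since a = 2 > μ = 1.8889, the bound 17/18 is < 1 and informative.)

P[X ≥ 2] ≤ 17/18 ≈ 0.9444.


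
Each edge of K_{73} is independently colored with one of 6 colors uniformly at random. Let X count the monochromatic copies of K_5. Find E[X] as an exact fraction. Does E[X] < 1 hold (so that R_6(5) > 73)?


E[X] = C(73, 5) · 6^{1 − 10} = 15020334 · 6^{−9} = 15020334/10077696.
As a reduced fraction: E[X] = 834463/559872 ≈ 1.4904532.
Is E[X] < 1? NO.
Since E[X] ≥ 1, the first-moment bound is inconclusive at n = 73; it does NOT by itself certify R_6(5) > 73.

E[X] = 834463/559872 ≈ 1.4904532; E[X] ≥ 1; first-moment method inconclusive here.


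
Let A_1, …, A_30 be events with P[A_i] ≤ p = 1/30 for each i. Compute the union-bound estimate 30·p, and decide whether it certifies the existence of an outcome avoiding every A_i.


Union bound: P[∪_{i=1}^{30} A_i] ≤ Σ_i P[A_i] ≤ 30·p = 30·(1/30) = 1.
Numerically: 1 ≈ 1.00000.
Is 1 < 1? NO.
Since the bound 1 is ≥ 1, the union bound is uninformative here; it does NOT by itself certify existence.

30·p = 1 ≈ 1.00000; existence NOT certified by the union bound.


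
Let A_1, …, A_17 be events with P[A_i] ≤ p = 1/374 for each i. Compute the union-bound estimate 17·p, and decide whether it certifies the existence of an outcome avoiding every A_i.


Union bound: P[∪_{i=1}^{17} A_i] ≤ Σ_i P[A_i] ≤ 17·p = 17·(1/374) = 1/22.
Numerically: 1/22 ≈ 0.045455.
Is 1/22 < 1? YES.
Since P[∪ A_i] ≤ 1/22 < 1, the complement has P[∩ A_i^c] ≥ 1 − 1/22 = 21/22 > 0, so some outcome avoids every A_i.

17·p = 1/22 ≈ 0.045455; existence CERTIFIED by the union bound.


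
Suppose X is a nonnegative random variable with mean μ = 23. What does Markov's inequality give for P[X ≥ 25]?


μ = E[X] = 23, a = 25.
Markov: P[X ≥ 25] ≤ μ/a = (23)/25 = 23/25.
Numerically: ≈ 0.920.
(Since a = 25 > μ = 23.000, the bound 23/25 is < 1 and informative.)

P[X ≥ 25] ≤ 23/25 ≈ 0.920.


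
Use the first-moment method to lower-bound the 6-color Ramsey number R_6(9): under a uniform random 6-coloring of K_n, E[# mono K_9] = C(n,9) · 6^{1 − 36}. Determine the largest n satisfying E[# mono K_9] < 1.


We need C(n, 9) · 6^{1 − 36} < 1, i.e. C(n, 9) < 6^{36 − 1} = 1719070799748422591028658176.
Check values of n near the boundary:
  n = 4404: C(4404, 9) = 1703375445537161676647015880; 1703375445537161676647015880 < 1719070799748422591028658176? YES
  n = 4405: C(4405, 9) = 1706862792900636302463627150; 1706862792900636302463627150 < 1719070799748422591028658176? YES
  n = 4406: C(4406, 9) = 1710356485221788389505285700; 1710356485221788389505285700 < 1719070799748422591028658176? YES
  n = 4407: C(4407, 9) = 1713856532599459170657070050; 1713856532599459170657070050 < 1719070799748422591028658176? YES
  n = 4408: C(4408, 9) = 1717362945146264156457459600; 1717362945146264156457459600 < 1719070799748422591028658176? YES
  n = 4409: C(4409, 9) = 1720875732988608787686577131; 1720875732988608787686577131 < 1719070799748422591028658176? NO
The largest n with C(n, 9) < 1719070799748422591028658176 is n = 4408 (where E[X] = 35778394690547169926197075/35813974994758803979763712 ≈ 0.99901). Hence R_6(9) > 4408, i.e. R_6(9) ≥ 4409.

Largest n = 4408; hence R_6(9) > 4408.


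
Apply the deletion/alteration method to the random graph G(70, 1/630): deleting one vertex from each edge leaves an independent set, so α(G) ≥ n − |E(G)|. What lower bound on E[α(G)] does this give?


E[|E(G)|] = C(70, 2)·p = 2415 · (1/630) = 23/6.
E[α(G)] ≥ n − E[|E(G)|] = 70 − 23/6 = 397/6.
Numerically: ≈ 66.1667.
(This is only a lower bound; the true E[α(G)] may be larger.)

E[α(G)] ≥ 397/6 ≈ 66.1667.


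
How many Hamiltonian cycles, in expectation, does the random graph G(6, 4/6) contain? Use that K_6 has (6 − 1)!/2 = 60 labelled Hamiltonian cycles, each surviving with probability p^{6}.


K_6 has (6 − 1)!/2 = 60 labelled Hamiltonian cycles.
For each such Hamiltonian cycle H, let X_H = 1 if all 6 edges of H are present in G. Then P[X_H = 1] = p^{6} = (2/3)^{6} = 64/729.
Summing the indicators: E[X] = Σ_H E[X_H] = 60 · p^{6} = 60 · 64/729 = 1280/243.
Numerically: E[X] ≈ 5.26749.

E[X] = 60 · (2/3)^{6} = 1280/243 ≈ 5.26749.


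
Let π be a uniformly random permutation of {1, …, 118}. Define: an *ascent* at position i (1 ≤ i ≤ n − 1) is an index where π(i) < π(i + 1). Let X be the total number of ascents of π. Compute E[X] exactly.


Write X = Σ X_I over i = 1, …, 117, with X_I the indicator of one ascent.
There are 117 indicators.
For each fixed i, the pair (π(i), π(i+1)) is a uniformly random ordered pair of distinct values from {1, …, 118}; by symmetry P[π(i) < π(i+1)] = 1/2.
By linearity: E[X] = 117 · (1/2) = (118 − 1) · (1/2) = 117/2 ≈ 58.5000.

E[X] = 117/2 = 58.5000.


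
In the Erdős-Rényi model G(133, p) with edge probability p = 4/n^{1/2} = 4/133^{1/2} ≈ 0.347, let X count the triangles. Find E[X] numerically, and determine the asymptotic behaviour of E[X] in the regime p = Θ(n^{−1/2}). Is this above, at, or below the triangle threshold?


Number of potential triangles: C(133, 3) = 383306.
Each occurs with probability p³ ≈ (0.347)³ ≈ 4.17256e-02.
By linearity: E[X] = C(133, 3)·p³ ≈ 383306 · 4.17256e-02 ≈ 15993.670.
Since α = 1/2 < 1, p = c/n^{1/2} ≫ 1/n is above the triangle threshold p ~ 1/n. Asymptotically E[X] ~ (c³/6)·n^{3(1−α)} = (4³/6)·n^{1.5} → ∞; triangles are abundant w.h.p.

E[X] ≈ 15993.670; in regime p = Θ(1/n^{1/2}) E[X] diverges (above the triangle threshold p ~ 1/n).


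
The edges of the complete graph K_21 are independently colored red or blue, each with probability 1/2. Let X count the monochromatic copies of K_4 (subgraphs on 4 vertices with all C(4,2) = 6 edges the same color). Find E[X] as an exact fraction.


Let X = Σ_S X_S over the C(21, 4) = 5985 subsets S of size 4, where X_S = 1 if the K_4 on S is monochromatic.
For a fixed S, the K_4 on S has C(4, 2) = 6 edges. P[all 6 edges red] = (1/2)^6, and likewise for blue, so P[monochromatic] = 2·(1/2)^6 = 2^{1 − 6} = 1/32.
Summing: E[X] = C(21, 4) · 2^{1 − 6} = 5985 · 1/32 = 5985/32.
Numerically: E[X] ≈ 187.0312.

E[X] = C(21,4)·2^(1−C(4,2)) = 5985/32 ≈ 187.0312.


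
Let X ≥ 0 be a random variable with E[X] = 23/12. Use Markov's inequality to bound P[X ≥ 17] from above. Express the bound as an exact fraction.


μ = E[X] = 23/12, a = 17.
Markov: P[X ≥ 17] ≤ μ/a = (23/12)/17 = 23/204.
Numerically: ≈ 0.11275.
(Since a = 17 > μ = 1.91667, the bound 23/204 is < 1 and informative.)

P[X ≥ 17] ≤ 23/204 ≈ 0.11275.


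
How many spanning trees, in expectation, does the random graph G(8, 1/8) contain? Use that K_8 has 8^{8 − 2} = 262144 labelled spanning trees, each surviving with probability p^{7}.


K_8 has 8^{8 − 2} = 262144 labelled spanning trees.
For each such spanning tree H, let X_H = 1 if all 7 edges of H are present in G. Then P[X_H = 1] = p^{7} = (1/8)^{7} = 1/2097152.
By linearity of expectation: E[X] = Σ_H E[X_H] = 262144 · p^{7} = 262144 · 1/2097152 = 1/8.
Numerically: E[X] ≈ 0.125.

E[X] = 262144 · (1/8)^{7} = 1/8 ≈ 0.125.


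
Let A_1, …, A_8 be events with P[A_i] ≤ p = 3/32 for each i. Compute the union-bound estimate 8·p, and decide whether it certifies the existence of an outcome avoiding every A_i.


Union bound: P[∪_{i=1}^{8} A_i] ≤ Σ_i P[A_i] ≤ 8·p = 8·(3/32) = 3/4.
Numerically: 3/4 ≈ 0.750.
Is 3/4 < 1? YES.
Since P[∪ A_i] ≤ 3/4 < 1, the complement has P[∩ A_i^c] ≥ 1 − 3/4 = 1/4 > 0, so some outcome avoids every A_i.

8·p = 3/4 ≈ 0.750; existence CERTIFIED by the union bound.


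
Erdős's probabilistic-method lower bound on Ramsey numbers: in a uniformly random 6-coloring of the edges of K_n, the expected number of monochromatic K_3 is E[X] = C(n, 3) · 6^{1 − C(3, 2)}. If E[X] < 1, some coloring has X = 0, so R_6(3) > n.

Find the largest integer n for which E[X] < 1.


We need C(n, 3) · 6^{1 − 3} < 1, i.e. C(n, 3) < 6^{3 − 1} = 36.
Check values of n near the boundary:
  n = 5: C(5, 3) = 10; 10 < 36? YES
  n = 6: C(6, 3) = 20; 20 < 36? YES
  n = 7: C(7, 3) = 35; 35 < 36? YES
  n = 8: C(8, 3) = 56; 56 < 36? NO
The largest n with C(n, 3) < 36 is n = 7 (where E[X] = 35/36 ≈ 0.9722222). Hence R_6(3) > 7, i.e. R_6(3) ≥ 8.

Largest n = 7; hence R_6(3) > 7.


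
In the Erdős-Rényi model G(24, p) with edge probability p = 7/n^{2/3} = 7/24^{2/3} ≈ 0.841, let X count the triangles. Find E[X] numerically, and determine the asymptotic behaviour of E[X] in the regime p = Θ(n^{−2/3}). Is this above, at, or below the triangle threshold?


Number of potential triangles: C(24, 3) = 2024.
Each occurs with probability p³ ≈ (0.841)³ ≈ 5.95486e-01.
By linearity: E[X] = C(24, 3)·p³ ≈ 2024 · 5.95486e-01 ≈ 1205.264.
Since α = 2/3 < 1, p = c/n^{2/3} ≫ 1/n is above the triangle threshold p ~ 1/n. Asymptotically E[X] ~ (c³/6)·n^{3(1−α)} = (7³/6)·n^{1} → ∞; triangles are abundant w.h.p.

E[X] ≈ 1205.264; in regime p = Θ(1/n^{2/3}) E[X] diverges (above the triangle threshold p ~ 1/n).


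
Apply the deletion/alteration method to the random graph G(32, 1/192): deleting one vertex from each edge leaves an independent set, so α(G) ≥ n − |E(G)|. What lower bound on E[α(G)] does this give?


E[|E(G)|] = C(32, 2)·p = 496 · (1/192) = 31/12.
E[α(G)] ≥ n − E[|E(G)|] = 32 − 31/12 = 353/12.
Numerically: ≈ 29.417.
(This is only a lower bound; the true E[α(G)] may be larger.)

E[α(G)] ≥ 353/12 ≈ 29.417.


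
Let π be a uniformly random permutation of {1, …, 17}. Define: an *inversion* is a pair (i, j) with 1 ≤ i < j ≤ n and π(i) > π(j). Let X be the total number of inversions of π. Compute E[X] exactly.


Write X = Σ X_I over the C(17, 2) = 136 pairs i < j, with X_I the indicator of one inversion.
There are 136 indicators.
For each fixed pair i < j, the values π(i) and π(j) are two distinct elements of {1, …, 17} in uniformly random order; by symmetry P[π(i) > π(j)] = 1/2.
By linearity: E[X] = 136 · (1/2) = C(17, 2) · (1/2) = 136/2 = 68 ≈ 68.000000.

E[X] = 68 = 68.000000.


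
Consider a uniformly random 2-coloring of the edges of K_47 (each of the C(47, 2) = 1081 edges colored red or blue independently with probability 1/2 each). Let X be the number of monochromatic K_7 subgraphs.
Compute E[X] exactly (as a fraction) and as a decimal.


Let X = Σ_S X_S over the C(47, 7) = 62891499 subsets S of size 7, where X_S = 1 if the K_7 on S is monochromatic.
For a fixed S, the K_7 on S has C(7, 2) = 21 edges. P[all 21 edges red] = (1/2)^21, and likewise for blue, so P[monochromatic] = 2·(1/2)^21 = 2^{1 − 21} = 1/1048576.
Summing: E[X] = C(47, 7) · 2^{1 − 21} = 62891499 · 1/1048576 = 62891499/1048576.
Numerically: E[X] ≈ 59.97801.

E[X] = C(47,7)·2^(1−C(7,2)) = 62891499/1048576 ≈ 59.97801.


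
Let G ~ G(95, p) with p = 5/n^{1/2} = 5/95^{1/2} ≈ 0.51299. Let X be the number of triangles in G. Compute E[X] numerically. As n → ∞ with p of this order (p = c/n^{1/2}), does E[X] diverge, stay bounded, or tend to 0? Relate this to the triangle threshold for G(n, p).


Number of potential triangles: C(95, 3) = 138415.
Each occurs with probability p³ ≈ (0.51299)³ ≈ 1.3499715e-01.
By linearity: E[X] = C(95, 3)·p³ ≈ 138415 · 1.3499715e-01 ≈ 18685.63074.
Since α = 1/2 < 1, p = c/n^{1/2} ≫ 1/n is above the triangle threshold p ~ 1/n. Asymptotically E[X] ~ (c³/6)·n^{3(1−α)} = (5³/6)·n^{1.5} → ∞; triangles are abundant w.h.p.

E[X] ≈ 18685.63074; in regime p = Θ(1/n^{1/2}) E[X] diverges (above the triangle threshold p ~ 1/n).


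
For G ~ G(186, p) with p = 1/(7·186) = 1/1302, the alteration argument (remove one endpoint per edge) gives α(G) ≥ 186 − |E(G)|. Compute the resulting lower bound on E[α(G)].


E[|E(G)|] = C(186, 2)·p = 17205 · (1/1302) = 185/14.
E[α(G)] ≥ n − E[|E(G)|] = 186 − 185/14 = 2419/14.
Numerically: ≈ 172.785714.
(This is only a lower bound; the true E[α(G)] may be larger.)

E[α(G)] ≥ 2419/14 ≈ 172.785714.


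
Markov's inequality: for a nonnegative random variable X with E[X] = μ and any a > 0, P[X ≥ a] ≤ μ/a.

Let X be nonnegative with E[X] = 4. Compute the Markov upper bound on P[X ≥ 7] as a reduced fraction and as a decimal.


μ = E[X] = 4, a = 7.
Markov: P[X ≥ 7] ≤ μ/a = (4)/7 = 4/7.
Numerically: ≈ 0.5714.
(Since a = 7 > μ = 4.0000, the bound 4/7 is < 1 and informative.)

P[X ≥ 7] ≤ 4/7 ≈ 0.5714.


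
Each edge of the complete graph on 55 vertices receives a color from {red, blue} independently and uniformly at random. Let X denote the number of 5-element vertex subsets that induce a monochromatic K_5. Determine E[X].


Let X = Σ_S X_S over the C(55, 5) = 3478761 subsets S of size 5, where X_S = 1 if the K_5 on S is monochromatic.
For a fixed S, the K_5 on S has C(5, 2) = 10 edges. P[all 10 edges red] = (1/2)^10, and likewise for blue, so P[monochromatic] = 2·(1/2)^10 = 2^{1 − 10} = 1/512.
By linearity of expectation: E[X] = C(55, 5) · 2^{1 − 10} = 3478761 · 1/512 = 3478761/512.
Numerically: E[X] ≈ 6794.455.

E[X] = C(55,5)·2^(1−C(5,2)) = 3478761/512 ≈ 6794.455.


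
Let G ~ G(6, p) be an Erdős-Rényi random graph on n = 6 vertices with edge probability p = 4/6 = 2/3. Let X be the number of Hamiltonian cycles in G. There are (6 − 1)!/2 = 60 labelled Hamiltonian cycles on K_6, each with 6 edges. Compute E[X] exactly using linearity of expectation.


K_6 has (6 − 1)!/2 = 60 labelled Hamiltonian cycles.
For each such Hamiltonian cycle H, let X_H = 1 if all 6 edges of H are present in G. Then P[X_H = 1] = p^{6} = (2/3)^{6} = 64/729.
Summing the indicators: E[X] = Σ_H E[X_H] = 60 · p^{6} = 60 · 64/729 = 1280/243.
Numerically: E[X] ≈ 5.26749.

E[X] = 60 · (2/3)^{6} = 1280/243 ≈ 5.26749.


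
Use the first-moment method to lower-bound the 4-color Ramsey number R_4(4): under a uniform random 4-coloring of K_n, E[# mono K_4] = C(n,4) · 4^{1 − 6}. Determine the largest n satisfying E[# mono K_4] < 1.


We need C(n, 4) · 4^{1 − 6} < 1, i.e. C(n, 4) < 4^{6 − 1} = 1024.
Check values of n near the boundary:
  n = 8: C(8, 4) = 70; 70 < 1024? YES
  n = 9: C(9, 4) = 126; 126 < 1024? YES
  n = 10: C(10, 4) = 210; 210 < 1024? YES
  n = 11: C(11, 4) = 330; 330 < 1024? YES
  n = 12: C(12, 4) = 495; 495 < 1024? YES
  n = 13: C(13, 4) = 715; 715 < 1024? YES
  n = 14: C(14, 4) = 1001; 1001 < 1024? YES
  n = 15: C(15, 4) = 1365; 1365 < 1024? NO
  n = 16: C(16, 4) = 1820; 1820 < 1024? NO
The largest n with C(n, 4) < 1024 is n = 14 (where E[X] = 1001/1024 ≈ 0.9775). Hence R_4(4) > 14, i.e. R_4(4) ≥ 15.

Largest n = 14; hence R_4(4) > 14.


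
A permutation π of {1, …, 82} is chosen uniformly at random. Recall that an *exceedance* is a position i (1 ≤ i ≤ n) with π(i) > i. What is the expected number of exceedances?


Write X = Σ_{i=1}^{82} X_i, where X_i = 1_{π(i) > i}.
For each fixed i, π(i) is uniform over {1, …, 82} (marginal of a uniform permutation), so P[π(i) > i] = (n − i)/n. Summing: Σ_{i=1}^{82} (n − i)/n = (0 + 1 + … + 81)/82 = 82(82 − 1)/(2·82) = (82 − 1)/2.
Hence E[X] = Σ_{i=1}^{82} (82 − i)/82 = 81/2 ≈ 40.500000.

E[X] = 81/2 = 40.500000.


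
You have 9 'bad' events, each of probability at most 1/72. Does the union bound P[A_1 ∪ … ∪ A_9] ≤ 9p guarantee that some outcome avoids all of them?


Union bound: P[∪_{i=1}^{9} A_i] ≤ Σ_i P[A_i] ≤ 9·p = 9·(1/72) = 1/8.
Numerically: 1/8 ≈ 0.1250.
Is 1/8 < 1? YES.
Since P[∪ A_i] ≤ 1/8 < 1, the complement has P[∩ A_i^c] ≥ 1 − 1/8 = 7/8 > 0, so some outcome avoids every A_i.

9·p = 1/8 ≈ 0.1250; existence CERTIFIED by the union bound.


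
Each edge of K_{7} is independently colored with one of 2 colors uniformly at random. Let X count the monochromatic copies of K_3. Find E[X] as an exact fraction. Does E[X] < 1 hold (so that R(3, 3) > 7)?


E[X] = C(7, 3) · 2^{1 − 3} = 35 · 2^{−2} = 35/4.
As a reduced fraction: E[X] = 35/4 ≈ 8.7500000.
Is E[X] < 1? NO.
Since E[X] ≥ 1, the first-moment bound is inconclusive at n = 7; it does NOT by itself certify R(3, 3) > 7.

E[X] = 35/4 ≈ 8.7500000; E[X] ≥ 1; first-moment method inconclusive here.
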